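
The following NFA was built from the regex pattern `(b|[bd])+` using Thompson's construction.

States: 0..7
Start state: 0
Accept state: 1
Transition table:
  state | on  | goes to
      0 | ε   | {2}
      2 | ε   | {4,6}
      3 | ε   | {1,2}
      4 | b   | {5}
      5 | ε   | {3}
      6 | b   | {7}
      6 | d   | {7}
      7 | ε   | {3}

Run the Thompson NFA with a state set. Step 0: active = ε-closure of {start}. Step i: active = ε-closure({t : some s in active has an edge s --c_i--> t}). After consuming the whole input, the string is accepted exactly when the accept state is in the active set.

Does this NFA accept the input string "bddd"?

S₀ = ε-closure({0}) = {0,2,4,6}
'b' @ 1: {1,2,3,4,5,6,7}  (accept∈set)
'd' @ 2: {1,2,3,4,6,7}  (accept∈set)
'd' @ 3: {1,2,3,4,6,7}  (accept∈set)
'd' @ 4: {1,2,3,4,6,7}  (accept∈set)
final: {1,2,3,4,6,7}; accept 1 in set

Answer: ACCEPT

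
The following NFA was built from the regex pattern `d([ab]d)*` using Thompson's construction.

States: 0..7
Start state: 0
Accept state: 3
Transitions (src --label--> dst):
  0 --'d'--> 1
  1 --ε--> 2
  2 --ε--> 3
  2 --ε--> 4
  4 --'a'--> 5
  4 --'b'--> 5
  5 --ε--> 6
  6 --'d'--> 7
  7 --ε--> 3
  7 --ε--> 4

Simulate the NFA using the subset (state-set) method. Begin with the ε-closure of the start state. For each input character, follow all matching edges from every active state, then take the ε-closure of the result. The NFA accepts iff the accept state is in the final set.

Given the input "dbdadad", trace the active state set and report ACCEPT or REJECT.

Answer: ACCEPT

Trace:
initial (ε-close {0}): {0}
'd' @ 1: {1,2,3,4}  ✓accept
'b' @ 2: {5,6}
'd' @ 3: {3,4,7}  ✓accept
'a' @ 4: {5,6}
'd' @ 5: {3,4,7}  ✓accept
'a' @ 6: {5,6}
'd' @ 7: {3,4,7}  ✓accept
end set {3,4,7} — state 3 in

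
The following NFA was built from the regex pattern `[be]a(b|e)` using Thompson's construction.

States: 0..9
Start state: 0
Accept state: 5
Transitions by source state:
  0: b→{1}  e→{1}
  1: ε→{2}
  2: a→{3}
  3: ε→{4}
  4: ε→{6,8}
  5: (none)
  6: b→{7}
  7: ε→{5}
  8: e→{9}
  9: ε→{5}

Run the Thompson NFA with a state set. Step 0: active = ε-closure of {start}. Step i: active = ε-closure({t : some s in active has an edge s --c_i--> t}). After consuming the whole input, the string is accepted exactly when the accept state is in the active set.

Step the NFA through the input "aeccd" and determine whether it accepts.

initial (ε-close {0}): {0}
'a' @ 1: {}  — dead — no transitions
rest 'eccd' ignored (set empty)
end set {} — state 5 not in

Answer: REJECT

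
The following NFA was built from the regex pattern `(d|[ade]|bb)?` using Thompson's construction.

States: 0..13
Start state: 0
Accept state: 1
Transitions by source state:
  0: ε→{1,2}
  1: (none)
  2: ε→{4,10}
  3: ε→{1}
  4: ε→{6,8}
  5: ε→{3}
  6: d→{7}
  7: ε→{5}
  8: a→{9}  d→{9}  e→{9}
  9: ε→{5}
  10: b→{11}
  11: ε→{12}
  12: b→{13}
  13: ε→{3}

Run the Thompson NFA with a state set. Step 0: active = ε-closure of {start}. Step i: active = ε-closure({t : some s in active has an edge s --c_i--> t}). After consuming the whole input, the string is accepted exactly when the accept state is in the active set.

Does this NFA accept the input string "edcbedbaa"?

start: ε-closure({0}) = {0,1,2,4,6,8,10}
'e' @ 1: {1,3,5,9}  (accept∈set)
'd' @ 2: {}  — dead — no transitions
rest 'cbedbaa' ignored (set empty)
final: {}; accept 1 not in set

Answer: REJECT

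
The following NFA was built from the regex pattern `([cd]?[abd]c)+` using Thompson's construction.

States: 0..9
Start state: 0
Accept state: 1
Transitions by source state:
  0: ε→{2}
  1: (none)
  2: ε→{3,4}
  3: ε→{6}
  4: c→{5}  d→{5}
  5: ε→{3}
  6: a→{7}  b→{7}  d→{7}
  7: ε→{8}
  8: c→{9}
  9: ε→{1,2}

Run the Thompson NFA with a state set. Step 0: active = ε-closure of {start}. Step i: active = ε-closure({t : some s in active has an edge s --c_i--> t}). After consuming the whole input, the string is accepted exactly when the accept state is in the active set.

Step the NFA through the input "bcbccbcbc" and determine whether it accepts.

Answer: ACCEPT

Derivation:
initial (ε-close {0}): {0,2,3,4,6}
'b' @ 1: {7,8}
'c' @ 2: {1,2,3,4,6,9}  (accept∈set)
'b' @ 3: {7,8}
'c' @ 4: {1,2,3,4,6,9}  (accept∈set)
'c' @ 5: {3,5,6}
'b' @ 6: {7,8}
'c' @ 7: {1,2,3,4,6,9}  (accept∈set)
'b' @ 8: {7,8}
'c' @ 9: {1,2,3,4,6,9}  (accept∈set)
final: {1,2,3,4,6,9}; accept 1 in set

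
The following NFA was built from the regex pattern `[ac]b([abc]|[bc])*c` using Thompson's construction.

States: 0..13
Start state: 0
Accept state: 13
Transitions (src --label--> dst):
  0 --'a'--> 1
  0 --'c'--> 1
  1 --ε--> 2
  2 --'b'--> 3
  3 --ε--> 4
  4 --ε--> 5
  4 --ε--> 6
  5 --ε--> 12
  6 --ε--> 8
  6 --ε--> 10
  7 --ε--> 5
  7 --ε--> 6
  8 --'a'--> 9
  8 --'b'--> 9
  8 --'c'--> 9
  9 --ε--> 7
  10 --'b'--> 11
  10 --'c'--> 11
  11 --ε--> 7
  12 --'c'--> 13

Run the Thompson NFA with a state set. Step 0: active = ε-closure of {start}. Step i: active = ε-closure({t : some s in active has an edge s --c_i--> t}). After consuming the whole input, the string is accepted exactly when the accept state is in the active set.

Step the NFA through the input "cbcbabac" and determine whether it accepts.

Answer: ACCEPT

Steps:
S₀ = ε-closure({0}) = {0}
'c' @ 1: {1,2}
'b' @ 2: {3,4,5,6,8,10,12}
'c' @ 3: {5,6,7,8,9,10,11,12,13}  [accepting]
'b' @ 4: {5,6,7,8,9,10,11,12}
'a' @ 5: {5,6,7,8,9,10,12}
'b' @ 6: {5,6,7,8,9,10,11,12}
'a' @ 7: {5,6,7,8,9,10,12}
'c' @ 8: {5,6,7,8,9,10,11,12,13}  [accepting]
end set {5,6,7,8,9,10,11,12,13} — state 13 in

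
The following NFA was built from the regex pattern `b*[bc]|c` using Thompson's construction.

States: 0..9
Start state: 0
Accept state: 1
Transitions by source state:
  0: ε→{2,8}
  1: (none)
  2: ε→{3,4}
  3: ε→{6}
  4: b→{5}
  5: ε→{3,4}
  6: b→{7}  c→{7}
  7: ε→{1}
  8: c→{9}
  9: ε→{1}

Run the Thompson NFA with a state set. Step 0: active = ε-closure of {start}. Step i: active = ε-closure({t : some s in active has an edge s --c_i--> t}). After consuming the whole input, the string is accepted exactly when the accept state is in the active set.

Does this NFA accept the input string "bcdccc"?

Answer: REJECT

Trace:
initial (ε-close {0}): {0,2,3,4,6,8}
'b' @ 1: {1,3,4,5,6,7}  ✓accept
'c' @ 2: {1,7}  ✓accept
'd' @ 3: {}  — state set empty
rest 'ccc' ignored (set empty)
final: {}; accept 1 not in set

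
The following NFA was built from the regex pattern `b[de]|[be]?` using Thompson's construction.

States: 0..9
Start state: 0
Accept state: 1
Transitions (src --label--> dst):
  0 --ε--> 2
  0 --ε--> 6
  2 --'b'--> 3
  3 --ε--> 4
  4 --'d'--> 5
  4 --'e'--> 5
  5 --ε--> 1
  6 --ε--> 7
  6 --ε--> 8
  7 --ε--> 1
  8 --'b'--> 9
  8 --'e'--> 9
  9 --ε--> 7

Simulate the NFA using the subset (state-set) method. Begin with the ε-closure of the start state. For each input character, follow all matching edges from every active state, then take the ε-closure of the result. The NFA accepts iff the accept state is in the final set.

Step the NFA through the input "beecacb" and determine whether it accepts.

initial (ε-close {0}): {0,1,2,6,7,8}
'b' @ 1: {1,3,4,7,9}  (accept∈set)
'e' @ 2: {1,5}  (accept∈set)
'e' @ 3: {}  — dead — no transitions
rest 'cacb' ignored (set empty)
end set {} — state 1 not in

Answer: REJECT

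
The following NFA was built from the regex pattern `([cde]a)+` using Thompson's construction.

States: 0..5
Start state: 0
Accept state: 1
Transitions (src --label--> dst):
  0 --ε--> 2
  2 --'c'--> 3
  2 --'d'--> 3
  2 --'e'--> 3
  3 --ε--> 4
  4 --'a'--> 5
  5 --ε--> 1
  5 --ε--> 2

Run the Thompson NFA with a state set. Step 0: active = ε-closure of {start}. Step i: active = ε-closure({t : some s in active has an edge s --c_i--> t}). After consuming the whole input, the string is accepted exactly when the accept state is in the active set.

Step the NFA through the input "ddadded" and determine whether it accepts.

Answer: REJECT

Trace:
initial (ε-close {0}): {0,2}
'd' @ 1: {3,4}
'd' @ 2: {}  — dead — no transitions
rest 'added' ignored (set empty)
final: {}; accept 1 not in set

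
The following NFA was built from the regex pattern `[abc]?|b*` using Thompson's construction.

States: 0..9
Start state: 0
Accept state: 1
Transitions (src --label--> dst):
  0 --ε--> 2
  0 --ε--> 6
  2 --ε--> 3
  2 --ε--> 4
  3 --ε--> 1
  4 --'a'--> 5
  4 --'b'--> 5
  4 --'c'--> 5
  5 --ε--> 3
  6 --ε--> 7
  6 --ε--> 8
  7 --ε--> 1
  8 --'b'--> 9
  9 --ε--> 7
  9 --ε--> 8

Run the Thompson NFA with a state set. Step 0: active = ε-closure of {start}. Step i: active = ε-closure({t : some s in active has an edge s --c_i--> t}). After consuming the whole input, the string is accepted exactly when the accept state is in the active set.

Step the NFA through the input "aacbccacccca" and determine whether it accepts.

S₀ = ε-closure({0}) = {0,1,2,3,4,6,7,8}
'a' @ 1: {1,3,5}  [accepting]
'a' @ 2: {}  — no active states
rest 'cbccacccca' ignored (set empty)
end set {} — state 1 not in

Answer: REJECT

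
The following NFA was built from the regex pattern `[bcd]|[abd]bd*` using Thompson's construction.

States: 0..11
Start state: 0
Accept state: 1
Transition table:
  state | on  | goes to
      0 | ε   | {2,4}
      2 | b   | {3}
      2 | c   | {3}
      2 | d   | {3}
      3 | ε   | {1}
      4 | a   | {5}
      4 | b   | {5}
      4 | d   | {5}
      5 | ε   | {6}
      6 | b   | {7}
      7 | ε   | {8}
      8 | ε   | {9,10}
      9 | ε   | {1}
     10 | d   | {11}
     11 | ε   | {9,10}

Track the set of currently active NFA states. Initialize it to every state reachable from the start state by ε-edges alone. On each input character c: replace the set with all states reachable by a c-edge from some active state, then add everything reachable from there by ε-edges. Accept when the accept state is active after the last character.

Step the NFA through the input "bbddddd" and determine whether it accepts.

Answer: ACCEPT

Trace:
initial (ε-close {0}): {0,2,4}
'b' @ 1: {1,3,5,6}  [accepting]
'b' @ 2: {1,7,8,9,10}  [accepting]
'd' @ 3: {1,9,10,11}  [accepting]
'd' @ 4: {1,9,10,11}  [accepting]
'd' @ 5: {1,9,10,11}  [accepting]
'd' @ 6: {1,9,10,11}  [accepting]
'd' @ 7: {1,9,10,11}  [accepting]
final: {1,9,10,11}; accept 1 in set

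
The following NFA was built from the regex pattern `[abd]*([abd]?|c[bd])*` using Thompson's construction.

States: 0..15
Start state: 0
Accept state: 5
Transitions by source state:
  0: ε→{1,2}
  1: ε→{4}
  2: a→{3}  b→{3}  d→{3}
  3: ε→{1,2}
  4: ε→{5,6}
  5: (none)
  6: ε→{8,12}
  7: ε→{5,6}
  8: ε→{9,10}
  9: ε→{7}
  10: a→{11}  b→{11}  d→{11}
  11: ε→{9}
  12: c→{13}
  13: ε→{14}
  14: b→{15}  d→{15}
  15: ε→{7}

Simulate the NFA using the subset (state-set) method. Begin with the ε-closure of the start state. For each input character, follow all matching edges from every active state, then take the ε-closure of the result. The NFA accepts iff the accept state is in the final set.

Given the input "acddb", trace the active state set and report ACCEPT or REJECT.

S₀ = ε-closure({0}) = {0,1,2,4,5,6,7,8,9,10,12}
'a' @ 1: {1,2,3,4,5,6,7,8,9,10,11,12}  [accepting]
'c' @ 2: {13,14}
'd' @ 3: {5,6,7,8,9,10,12,15}  [accepting]
'd' @ 4: {5,6,7,8,9,10,11,12}  [accepting]
'b' @ 5: {5,6,7,8,9,10,11,12}  [accepting]
end set {5,6,7,8,9,10,11,12} — state 5 in

Answer: ACCEPT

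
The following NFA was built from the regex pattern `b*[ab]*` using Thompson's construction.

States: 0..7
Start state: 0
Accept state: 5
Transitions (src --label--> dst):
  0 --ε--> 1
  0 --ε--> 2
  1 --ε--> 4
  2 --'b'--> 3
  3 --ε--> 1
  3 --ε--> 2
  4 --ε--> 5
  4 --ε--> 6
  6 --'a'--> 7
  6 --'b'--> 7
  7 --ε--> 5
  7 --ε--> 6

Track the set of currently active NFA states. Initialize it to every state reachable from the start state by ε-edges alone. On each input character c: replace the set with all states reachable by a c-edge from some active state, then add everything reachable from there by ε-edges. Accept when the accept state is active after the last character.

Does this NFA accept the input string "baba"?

Answer: ACCEPT

Derivation:
start: ε-closure({0}) = {0,1,2,4,5,6}
'b' @ 1: {1,2,3,4,5,6,7}  ✓accept
'a' @ 2: {5,6,7}  ✓accept
'b' @ 3: {5,6,7}  ✓accept
'a' @ 4: {5,6,7}  ✓accept
end set {5,6,7} — state 5 in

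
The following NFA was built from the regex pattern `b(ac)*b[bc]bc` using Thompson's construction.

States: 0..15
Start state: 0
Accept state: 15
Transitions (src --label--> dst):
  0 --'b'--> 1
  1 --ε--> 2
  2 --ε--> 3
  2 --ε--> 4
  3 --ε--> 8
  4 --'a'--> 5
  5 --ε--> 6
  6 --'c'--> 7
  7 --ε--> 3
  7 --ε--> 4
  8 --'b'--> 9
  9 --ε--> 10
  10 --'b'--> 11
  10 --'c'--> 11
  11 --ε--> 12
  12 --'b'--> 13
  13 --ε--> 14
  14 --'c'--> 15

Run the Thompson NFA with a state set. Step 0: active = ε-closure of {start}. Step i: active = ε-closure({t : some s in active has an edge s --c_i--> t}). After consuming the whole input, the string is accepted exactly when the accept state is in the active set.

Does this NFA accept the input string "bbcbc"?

Answer: ACCEPT

Trace:
initial (ε-close {0}): {0}
'b' @ 1: {1,2,3,4,8}
'b' @ 2: {9,10}
'c' @ 3: {11,12}
'b' @ 4: {13,14}
'c' @ 5: {15}  [accepting]
final: {15}; accept 15 in set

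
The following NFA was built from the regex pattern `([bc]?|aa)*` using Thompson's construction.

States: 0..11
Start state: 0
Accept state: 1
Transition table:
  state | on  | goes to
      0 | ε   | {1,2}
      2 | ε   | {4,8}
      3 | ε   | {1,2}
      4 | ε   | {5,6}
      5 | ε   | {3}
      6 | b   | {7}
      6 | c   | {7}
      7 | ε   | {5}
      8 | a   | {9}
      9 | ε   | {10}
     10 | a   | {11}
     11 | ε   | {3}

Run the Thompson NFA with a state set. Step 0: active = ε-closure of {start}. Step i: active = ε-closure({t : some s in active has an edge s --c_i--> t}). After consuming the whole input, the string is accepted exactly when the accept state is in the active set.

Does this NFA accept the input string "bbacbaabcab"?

S₀ = ε-closure({0}) = {0,1,2,3,4,5,6,8}
'b' @ 1: {1,2,3,4,5,6,7,8}  (accept∈set)
'b' @ 2: {1,2,3,4,5,6,7,8}  (accept∈set)
'a' @ 3: {9,10}
'c' @ 4: {}  — no active states
rest 'baabcab' ignored (set empty)
after full input: {}  (accept=1 not in)

Answer: REJECT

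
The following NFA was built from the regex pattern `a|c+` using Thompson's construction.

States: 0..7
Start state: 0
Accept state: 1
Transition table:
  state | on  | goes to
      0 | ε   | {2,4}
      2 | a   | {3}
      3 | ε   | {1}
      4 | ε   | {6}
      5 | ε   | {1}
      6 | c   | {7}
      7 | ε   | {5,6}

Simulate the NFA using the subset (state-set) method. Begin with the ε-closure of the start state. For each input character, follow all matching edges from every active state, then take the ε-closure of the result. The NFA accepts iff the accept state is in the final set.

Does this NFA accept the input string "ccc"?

Answer: ACCEPT

Trace:
start: ε-closure({0}) = {0,2,4,6}
'c' @ 1: {1,5,6,7}  ✓accept
'c' @ 2: {1,5,6,7}  ✓accept
'c' @ 3: {1,5,6,7}  ✓accept
after full input: {1,5,6,7}  (accept=1 in)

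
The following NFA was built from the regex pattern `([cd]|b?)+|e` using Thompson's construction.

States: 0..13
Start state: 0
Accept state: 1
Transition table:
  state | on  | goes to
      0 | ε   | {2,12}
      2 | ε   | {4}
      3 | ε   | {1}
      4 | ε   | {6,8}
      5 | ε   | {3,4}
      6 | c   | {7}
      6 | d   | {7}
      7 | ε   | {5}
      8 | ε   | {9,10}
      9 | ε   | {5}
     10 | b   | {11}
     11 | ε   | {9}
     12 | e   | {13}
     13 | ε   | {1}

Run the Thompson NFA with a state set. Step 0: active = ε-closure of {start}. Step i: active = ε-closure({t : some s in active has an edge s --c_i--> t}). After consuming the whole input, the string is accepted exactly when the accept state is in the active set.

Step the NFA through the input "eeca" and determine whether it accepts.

initial (ε-close {0}): {0,1,2,3,4,5,6,8,9,10,12}
'e' @ 1: {1,13}  ✓accept
'e' @ 2: {}  — no active states
rest 'ca' ignored (set empty)
after full input: {}  (accept=1 not in)

Answer: REJECT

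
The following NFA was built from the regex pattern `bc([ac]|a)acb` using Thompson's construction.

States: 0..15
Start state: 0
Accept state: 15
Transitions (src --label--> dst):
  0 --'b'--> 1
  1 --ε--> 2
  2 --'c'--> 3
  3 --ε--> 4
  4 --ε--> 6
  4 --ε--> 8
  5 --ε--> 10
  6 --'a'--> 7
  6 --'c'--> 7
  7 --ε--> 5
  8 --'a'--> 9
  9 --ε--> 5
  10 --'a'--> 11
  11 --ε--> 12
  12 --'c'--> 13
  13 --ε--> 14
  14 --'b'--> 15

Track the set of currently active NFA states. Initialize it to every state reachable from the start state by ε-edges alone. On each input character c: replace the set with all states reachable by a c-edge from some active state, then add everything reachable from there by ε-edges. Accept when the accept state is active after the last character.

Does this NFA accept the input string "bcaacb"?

S₀ = ε-closure({0}) = {0}
'b' @ 1: {1,2}
'c' @ 2: {3,4,6,8}
'a' @ 3: {5,7,9,10}
'a' @ 4: {11,12}
'c' @ 5: {13,14}
'b' @ 6: {15}  ✓accept
final: {15}; accept 15 in set

Answer: ACCEPT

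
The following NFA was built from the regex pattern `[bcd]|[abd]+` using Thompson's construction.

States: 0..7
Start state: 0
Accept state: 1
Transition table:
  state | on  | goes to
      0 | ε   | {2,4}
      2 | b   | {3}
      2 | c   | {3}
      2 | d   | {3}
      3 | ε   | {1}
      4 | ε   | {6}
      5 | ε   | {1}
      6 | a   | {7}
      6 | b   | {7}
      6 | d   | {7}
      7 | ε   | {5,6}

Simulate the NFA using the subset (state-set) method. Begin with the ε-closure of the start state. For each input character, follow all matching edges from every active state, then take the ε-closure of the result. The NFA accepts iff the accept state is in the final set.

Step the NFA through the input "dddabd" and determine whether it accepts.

Answer: ACCEPT

Trace:
start: ε-closure({0}) = {0,2,4,6}
'd' @ 1: {1,3,5,6,7}  (accept∈set)
'd' @ 2: {1,5,6,7}  (accept∈set)
'd' @ 3: {1,5,6,7}  (accept∈set)
'a' @ 4: {1,5,6,7}  (accept∈set)
'b' @ 5: {1,5,6,7}  (accept∈set)
'd' @ 6: {1,5,6,7}  (accept∈set)
after full input: {1,5,6,7}  (accept=1 in)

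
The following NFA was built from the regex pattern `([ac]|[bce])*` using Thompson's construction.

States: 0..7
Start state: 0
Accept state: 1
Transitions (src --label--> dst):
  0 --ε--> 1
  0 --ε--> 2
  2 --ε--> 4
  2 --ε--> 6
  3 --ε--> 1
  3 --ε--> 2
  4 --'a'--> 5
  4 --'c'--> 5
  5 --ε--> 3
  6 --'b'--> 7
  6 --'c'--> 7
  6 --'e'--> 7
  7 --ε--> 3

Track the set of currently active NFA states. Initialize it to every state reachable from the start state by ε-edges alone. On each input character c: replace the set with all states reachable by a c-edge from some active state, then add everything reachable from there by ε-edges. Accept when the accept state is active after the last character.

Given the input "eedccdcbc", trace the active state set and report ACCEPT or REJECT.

initial (ε-close {0}): {0,1,2,4,6}
'e' @ 1: {1,2,3,4,6,7}  ✓accept
'e' @ 2: {1,2,3,4,6,7}  ✓accept
'd' @ 3: {}  — dead — no transitions
rest 'ccdcbc' ignored (set empty)
final: {}; accept 1 not in set

Answer: REJECT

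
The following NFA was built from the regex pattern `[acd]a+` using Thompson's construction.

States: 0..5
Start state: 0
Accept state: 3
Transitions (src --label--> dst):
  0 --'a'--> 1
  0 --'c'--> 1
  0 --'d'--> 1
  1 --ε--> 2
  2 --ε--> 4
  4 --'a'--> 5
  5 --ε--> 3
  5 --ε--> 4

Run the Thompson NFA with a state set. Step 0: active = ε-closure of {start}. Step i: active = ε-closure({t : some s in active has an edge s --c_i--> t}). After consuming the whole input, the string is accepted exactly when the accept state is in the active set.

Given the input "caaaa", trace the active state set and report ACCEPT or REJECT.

start: ε-closure({0}) = {0}
'c' @ 1: {1,2,4}
'a' @ 2: {3,4,5}  (accept∈set)
'a' @ 3: {3,4,5}  (accept∈set)
'a' @ 4: {3,4,5}  (accept∈set)
'a' @ 5: {3,4,5}  (accept∈set)
final: {3,4,5}; accept 3 in set

Answer: ACCEPT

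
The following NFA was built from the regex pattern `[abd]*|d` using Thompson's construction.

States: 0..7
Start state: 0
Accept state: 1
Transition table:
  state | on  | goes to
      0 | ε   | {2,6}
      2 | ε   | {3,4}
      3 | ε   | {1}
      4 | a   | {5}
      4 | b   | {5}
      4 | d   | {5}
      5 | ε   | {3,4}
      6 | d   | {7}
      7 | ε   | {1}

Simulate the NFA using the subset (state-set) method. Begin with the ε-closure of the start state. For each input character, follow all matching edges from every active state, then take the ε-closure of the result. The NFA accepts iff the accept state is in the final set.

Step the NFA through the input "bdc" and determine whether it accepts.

S₀ = ε-closure({0}) = {0,1,2,3,4,6}
'b' @ 1: {1,3,4,5}  ✓accept
'd' @ 2: {1,3,4,5}  ✓accept
'c' @ 3: {}  — dead — no transitions
final: {}; accept 1 not in set

Answer: REJECT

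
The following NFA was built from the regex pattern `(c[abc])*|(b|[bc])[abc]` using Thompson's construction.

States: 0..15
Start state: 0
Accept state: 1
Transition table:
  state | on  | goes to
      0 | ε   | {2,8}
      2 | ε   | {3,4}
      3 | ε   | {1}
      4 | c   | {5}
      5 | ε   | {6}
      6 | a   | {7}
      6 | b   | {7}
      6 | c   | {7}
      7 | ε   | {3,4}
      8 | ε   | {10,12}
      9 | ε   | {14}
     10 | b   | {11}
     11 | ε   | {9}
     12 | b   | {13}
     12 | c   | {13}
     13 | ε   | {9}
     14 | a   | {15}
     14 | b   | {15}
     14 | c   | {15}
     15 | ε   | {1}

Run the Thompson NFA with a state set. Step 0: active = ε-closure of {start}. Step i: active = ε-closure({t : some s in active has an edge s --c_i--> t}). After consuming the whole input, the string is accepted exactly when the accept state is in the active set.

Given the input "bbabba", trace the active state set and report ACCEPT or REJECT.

start: ε-closure({0}) = {0,1,2,3,4,8,10,12}
'b' @ 1: {9,11,13,14}
'b' @ 2: {1,15}  ✓accept
'a' @ 3: {}  — no active states
rest 'bba' ignored (set empty)
end set {} — state 1 not in

Answer: REJECT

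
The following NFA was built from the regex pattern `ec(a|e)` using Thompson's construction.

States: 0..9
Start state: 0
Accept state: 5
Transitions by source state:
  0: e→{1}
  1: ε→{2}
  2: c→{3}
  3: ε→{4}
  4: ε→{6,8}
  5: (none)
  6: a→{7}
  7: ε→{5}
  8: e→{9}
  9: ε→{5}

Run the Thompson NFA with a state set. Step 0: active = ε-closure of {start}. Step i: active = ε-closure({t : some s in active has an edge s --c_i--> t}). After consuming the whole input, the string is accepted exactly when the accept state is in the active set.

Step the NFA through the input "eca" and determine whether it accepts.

initial (ε-close {0}): {0}
'e' @ 1: {1,2}
'c' @ 2: {3,4,6,8}
'a' @ 3: {5,7}  (accept∈set)
after full input: {5,7}  (accept=5 in)

Answer: ACCEPT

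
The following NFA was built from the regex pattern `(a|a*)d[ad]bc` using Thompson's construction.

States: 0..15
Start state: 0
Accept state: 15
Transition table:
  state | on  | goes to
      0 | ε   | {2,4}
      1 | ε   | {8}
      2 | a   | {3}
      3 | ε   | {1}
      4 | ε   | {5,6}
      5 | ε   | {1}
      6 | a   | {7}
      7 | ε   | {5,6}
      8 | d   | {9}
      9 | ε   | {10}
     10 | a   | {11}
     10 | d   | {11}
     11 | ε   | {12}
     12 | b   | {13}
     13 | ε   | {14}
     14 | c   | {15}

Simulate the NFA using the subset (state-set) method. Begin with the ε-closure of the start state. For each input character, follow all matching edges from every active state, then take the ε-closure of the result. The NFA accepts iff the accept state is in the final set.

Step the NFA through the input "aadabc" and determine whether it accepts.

S₀ = ε-closure({0}) = {0,1,2,4,5,6,8}
'a' @ 1: {1,3,5,6,7,8}
'a' @ 2: {1,5,6,7,8}
'd' @ 3: {9,10}
'a' @ 4: {11,12}
'b' @ 5: {13,14}
'c' @ 6: {15}  [accepting]
after full input: {15}  (accept=15 in)

Answer: ACCEPT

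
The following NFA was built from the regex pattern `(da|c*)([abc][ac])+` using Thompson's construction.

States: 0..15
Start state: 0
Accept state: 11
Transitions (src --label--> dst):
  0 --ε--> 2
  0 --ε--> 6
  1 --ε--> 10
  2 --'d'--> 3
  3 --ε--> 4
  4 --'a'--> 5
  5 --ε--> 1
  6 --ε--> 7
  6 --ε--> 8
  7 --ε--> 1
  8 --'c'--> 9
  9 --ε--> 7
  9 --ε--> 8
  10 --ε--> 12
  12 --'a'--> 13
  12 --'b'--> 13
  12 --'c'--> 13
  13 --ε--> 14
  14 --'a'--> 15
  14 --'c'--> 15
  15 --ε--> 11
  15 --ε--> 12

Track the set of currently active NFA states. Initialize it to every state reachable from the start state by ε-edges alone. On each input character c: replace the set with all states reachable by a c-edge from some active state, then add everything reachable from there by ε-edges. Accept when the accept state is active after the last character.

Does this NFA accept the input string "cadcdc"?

Answer: REJECT

Trace:
S₀ = ε-closure({0}) = {0,1,2,6,7,8,10,12}
'c' @ 1: {1,7,8,9,10,12,13,14}
'a' @ 2: {11,12,13,14,15}  (accept∈set)
'd' @ 3: {}  — dead — no transitions
rest 'cdc' ignored (set empty)
end set {} — state 11 not in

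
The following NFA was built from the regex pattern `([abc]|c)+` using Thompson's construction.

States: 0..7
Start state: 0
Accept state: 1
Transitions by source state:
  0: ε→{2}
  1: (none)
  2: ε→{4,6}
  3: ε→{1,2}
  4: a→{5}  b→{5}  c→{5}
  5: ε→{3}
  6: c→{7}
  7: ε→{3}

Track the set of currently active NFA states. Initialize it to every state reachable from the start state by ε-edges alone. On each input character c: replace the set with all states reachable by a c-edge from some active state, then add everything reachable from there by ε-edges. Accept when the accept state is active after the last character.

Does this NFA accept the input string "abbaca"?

S₀ = ε-closure({0}) = {0,2,4,6}
'a' @ 1: {1,2,3,4,5,6}  ✓accept
'b' @ 2: {1,2,3,4,5,6}  ✓accept
'b' @ 3: {1,2,3,4,5,6}  ✓accept
'a' @ 4: {1,2,3,4,5,6}  ✓accept
'c' @ 5: {1,2,3,4,5,6,7}  ✓accept
'a' @ 6: {1,2,3,4,5,6}  ✓accept
final: {1,2,3,4,5,6}; accept 1 in set

Answer: ACCEPT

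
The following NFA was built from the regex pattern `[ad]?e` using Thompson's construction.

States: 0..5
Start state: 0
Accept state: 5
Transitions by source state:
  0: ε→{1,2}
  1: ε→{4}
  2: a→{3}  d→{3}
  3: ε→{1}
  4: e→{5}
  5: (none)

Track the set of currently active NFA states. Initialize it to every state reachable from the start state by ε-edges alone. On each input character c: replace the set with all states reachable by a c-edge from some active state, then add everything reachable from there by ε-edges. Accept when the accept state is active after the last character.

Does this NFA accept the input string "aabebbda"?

initial (ε-close {0}): {0,1,2,4}
'a' @ 1: {1,3,4}
'a' @ 2: {}  — dead — no transitions
rest 'bebbda' ignored (set empty)
end set {} — state 5 not in

Answer: REJECT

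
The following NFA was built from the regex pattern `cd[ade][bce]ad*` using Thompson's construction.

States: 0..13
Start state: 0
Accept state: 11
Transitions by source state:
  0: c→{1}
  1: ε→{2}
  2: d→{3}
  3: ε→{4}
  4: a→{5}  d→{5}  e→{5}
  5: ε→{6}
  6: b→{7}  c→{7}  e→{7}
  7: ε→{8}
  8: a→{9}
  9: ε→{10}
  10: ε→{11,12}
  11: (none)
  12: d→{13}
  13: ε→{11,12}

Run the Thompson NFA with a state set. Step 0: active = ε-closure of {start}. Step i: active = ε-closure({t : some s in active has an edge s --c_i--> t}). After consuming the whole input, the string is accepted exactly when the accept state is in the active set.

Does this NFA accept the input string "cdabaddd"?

Answer: ACCEPT

Derivation:
start: ε-closure({0}) = {0}
'c' @ 1: {1,2}
'd' @ 2: {3,4}
'a' @ 3: {5,6}
'b' @ 4: {7,8}
'a' @ 5: {9,10,11,12}  ✓accept
'd' @ 6: {11,12,13}  ✓accept
'd' @ 7: {11,12,13}  ✓accept
'd' @ 8: {11,12,13}  ✓accept
end set {11,12,13} — state 11 in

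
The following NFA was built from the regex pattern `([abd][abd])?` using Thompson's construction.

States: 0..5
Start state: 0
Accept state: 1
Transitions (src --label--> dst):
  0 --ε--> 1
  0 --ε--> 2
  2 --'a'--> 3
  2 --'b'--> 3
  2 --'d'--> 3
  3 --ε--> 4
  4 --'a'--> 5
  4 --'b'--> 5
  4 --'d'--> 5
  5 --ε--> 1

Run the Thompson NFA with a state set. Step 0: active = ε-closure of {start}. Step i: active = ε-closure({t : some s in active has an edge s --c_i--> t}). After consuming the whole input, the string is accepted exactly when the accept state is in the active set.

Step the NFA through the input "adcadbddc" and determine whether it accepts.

S₀ = ε-closure({0}) = {0,1,2}
'a' @ 1: {3,4}
'd' @ 2: {1,5}  [accepting]
'c' @ 3: {}  — no active states
rest 'adbddc' ignored (set empty)
final: {}; accept 1 not in set

Answer: REJECT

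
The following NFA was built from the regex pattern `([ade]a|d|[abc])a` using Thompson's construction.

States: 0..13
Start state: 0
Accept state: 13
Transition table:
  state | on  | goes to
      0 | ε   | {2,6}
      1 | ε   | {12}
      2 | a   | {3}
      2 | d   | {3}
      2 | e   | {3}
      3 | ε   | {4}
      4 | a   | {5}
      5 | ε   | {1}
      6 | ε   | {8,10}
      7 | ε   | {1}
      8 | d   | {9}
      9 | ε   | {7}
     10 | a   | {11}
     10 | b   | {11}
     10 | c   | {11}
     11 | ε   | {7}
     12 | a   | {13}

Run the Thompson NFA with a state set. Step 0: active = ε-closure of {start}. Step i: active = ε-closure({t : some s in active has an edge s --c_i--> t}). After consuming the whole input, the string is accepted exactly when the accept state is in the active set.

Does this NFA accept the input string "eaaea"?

Answer: REJECT

Derivation:
start: ε-closure({0}) = {0,2,6,8,10}
'e' @ 1: {3,4}
'a' @ 2: {1,5,12}
'a' @ 3: {13}  (accept∈set)
'e' @ 4: {}  — dead — no transitions
rest 'a' ignored (set empty)
end set {} — state 13 not in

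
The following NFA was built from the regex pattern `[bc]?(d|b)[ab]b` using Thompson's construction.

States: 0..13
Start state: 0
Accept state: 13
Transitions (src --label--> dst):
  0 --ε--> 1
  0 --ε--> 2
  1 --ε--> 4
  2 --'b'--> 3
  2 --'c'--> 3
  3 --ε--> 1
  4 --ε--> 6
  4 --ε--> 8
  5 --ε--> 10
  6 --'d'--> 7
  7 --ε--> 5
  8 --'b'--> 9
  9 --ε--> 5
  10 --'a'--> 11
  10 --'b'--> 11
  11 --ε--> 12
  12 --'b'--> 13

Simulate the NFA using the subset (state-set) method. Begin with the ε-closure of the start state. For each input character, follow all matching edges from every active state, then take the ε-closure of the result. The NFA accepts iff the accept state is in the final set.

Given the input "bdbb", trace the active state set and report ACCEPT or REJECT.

initial (ε-close {0}): {0,1,2,4,6,8}
'b' @ 1: {1,3,4,5,6,8,9,10}
'd' @ 2: {5,7,10}
'b' @ 3: {11,12}
'b' @ 4: {13}  [accepting]
final: {13}; accept 13 in set

Answer: ACCEPT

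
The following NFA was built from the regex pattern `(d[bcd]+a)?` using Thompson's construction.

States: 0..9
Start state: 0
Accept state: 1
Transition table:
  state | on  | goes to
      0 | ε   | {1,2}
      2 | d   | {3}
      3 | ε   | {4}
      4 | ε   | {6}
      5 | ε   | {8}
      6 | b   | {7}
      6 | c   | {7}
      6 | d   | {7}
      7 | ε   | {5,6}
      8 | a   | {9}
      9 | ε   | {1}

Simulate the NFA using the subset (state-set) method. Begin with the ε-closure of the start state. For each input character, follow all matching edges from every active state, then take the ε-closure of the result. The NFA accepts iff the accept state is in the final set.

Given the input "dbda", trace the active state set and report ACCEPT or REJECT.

Answer: ACCEPT

Derivation:
initial (ε-close {0}): {0,1,2}
'd' @ 1: {3,4,6}
'b' @ 2: {5,6,7,8}
'd' @ 3: {5,6,7,8}
'a' @ 4: {1,9}  ✓accept
end set {1,9} — state 1 in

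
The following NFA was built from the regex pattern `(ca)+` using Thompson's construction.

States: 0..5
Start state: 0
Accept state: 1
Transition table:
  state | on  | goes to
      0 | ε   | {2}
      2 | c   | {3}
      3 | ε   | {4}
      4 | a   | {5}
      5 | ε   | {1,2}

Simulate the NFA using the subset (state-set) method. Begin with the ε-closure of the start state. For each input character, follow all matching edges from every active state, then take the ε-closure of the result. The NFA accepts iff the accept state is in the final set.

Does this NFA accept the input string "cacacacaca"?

S₀ = ε-closure({0}) = {0,2}
'c' @ 1: {3,4}
'a' @ 2: {1,2,5}  ✓accept
'c' @ 3: {3,4}
'a' @ 4: {1,2,5}  ✓accept
'c' @ 5: {3,4}
'a' @ 6: {1,2,5}  ✓accept
'c' @ 7: {3,4}
'a' @ 8: {1,2,5}  ✓accept
'c' @ 9: {3,4}
'a' @ 10: {1,2,5}  ✓accept
after full input: {1,2,5}  (accept=1 in)

Answer: ACCEPT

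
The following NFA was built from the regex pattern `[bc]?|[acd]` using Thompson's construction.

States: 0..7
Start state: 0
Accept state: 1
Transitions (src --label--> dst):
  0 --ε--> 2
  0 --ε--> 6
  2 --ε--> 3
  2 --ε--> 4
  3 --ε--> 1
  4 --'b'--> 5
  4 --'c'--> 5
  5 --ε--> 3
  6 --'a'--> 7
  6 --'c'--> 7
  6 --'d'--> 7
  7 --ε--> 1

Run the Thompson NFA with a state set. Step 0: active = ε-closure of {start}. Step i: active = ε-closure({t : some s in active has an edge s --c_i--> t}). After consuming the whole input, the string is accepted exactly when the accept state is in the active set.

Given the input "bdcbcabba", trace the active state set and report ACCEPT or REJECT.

initial (ε-close {0}): {0,1,2,3,4,6}
'b' @ 1: {1,3,5}  [accepting]
'd' @ 2: {}  — no active states
rest 'cbcabba' ignored (set empty)
end set {} — state 1 not in

Answer: REJECT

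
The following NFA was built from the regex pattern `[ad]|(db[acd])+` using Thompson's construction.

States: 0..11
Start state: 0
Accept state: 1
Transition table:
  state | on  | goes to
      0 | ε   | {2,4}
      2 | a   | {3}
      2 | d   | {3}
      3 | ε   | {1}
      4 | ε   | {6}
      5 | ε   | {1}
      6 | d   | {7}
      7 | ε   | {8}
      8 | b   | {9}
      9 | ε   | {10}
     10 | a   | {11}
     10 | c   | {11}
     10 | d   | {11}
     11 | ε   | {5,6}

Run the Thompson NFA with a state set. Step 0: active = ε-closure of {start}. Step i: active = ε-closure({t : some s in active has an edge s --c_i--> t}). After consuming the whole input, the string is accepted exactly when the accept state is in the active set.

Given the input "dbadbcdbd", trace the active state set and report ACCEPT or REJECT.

Answer: ACCEPT

Steps:
S₀ = ε-closure({0}) = {0,2,4,6}
'd' @ 1: {1,3,7,8}  [accepting]
'b' @ 2: {9,10}
'a' @ 3: {1,5,6,11}  [accepting]
'd' @ 4: {7,8}
'b' @ 5: {9,10}
'c' @ 6: {1,5,6,11}  [accepting]
'd' @ 7: {7,8}
'b' @ 8: {9,10}
'd' @ 9: {1,5,6,11}  [accepting]
final: {1,5,6,11}; accept 1 in set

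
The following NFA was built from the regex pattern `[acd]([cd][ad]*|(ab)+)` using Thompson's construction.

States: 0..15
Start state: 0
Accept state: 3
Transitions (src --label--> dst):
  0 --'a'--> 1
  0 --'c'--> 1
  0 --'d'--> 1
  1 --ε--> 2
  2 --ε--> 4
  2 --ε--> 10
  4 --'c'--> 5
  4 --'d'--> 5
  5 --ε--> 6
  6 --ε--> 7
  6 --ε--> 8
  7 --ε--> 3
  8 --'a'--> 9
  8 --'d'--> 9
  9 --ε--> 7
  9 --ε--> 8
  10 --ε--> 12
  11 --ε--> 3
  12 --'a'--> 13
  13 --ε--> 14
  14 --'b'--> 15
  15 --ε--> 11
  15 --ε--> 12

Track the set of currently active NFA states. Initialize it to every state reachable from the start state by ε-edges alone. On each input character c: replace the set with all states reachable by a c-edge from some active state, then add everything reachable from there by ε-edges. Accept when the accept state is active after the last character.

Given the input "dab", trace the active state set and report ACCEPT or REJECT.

S₀ = ε-closure({0}) = {0}
'd' @ 1: {1,2,4,10,12}
'a' @ 2: {13,14}
'b' @ 3: {3,11,12,15}  [accepting]
final: {3,11,12,15}; accept 3 in set

Answer: ACCEPT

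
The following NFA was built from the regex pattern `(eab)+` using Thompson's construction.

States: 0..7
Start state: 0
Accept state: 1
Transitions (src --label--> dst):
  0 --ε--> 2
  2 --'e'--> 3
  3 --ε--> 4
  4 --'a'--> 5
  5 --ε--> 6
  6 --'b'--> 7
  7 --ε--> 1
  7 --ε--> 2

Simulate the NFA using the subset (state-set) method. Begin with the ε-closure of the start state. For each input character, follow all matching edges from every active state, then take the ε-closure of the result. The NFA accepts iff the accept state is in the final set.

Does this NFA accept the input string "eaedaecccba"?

start: ε-closure({0}) = {0,2}
'e' @ 1: {3,4}
'a' @ 2: {5,6}
'e' @ 3: {}  — no active states
rest 'daecccba' ignored (set empty)
after full input: {}  (accept=1 not in)

Answer: REJECT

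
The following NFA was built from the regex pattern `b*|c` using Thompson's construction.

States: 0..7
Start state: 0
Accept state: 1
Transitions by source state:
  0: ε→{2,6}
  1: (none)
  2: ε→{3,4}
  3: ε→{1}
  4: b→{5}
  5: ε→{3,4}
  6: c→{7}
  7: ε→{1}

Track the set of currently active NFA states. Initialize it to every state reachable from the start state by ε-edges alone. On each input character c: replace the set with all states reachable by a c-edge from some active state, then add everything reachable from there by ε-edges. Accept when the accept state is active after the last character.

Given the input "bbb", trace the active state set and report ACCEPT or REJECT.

S₀ = ε-closure({0}) = {0,1,2,3,4,6}
'b' @ 1: {1,3,4,5}  ✓accept
'b' @ 2: {1,3,4,5}  ✓accept
'b' @ 3: {1,3,4,5}  ✓accept
final: {1,3,4,5}; accept 1 in set

Answer: ACCEPT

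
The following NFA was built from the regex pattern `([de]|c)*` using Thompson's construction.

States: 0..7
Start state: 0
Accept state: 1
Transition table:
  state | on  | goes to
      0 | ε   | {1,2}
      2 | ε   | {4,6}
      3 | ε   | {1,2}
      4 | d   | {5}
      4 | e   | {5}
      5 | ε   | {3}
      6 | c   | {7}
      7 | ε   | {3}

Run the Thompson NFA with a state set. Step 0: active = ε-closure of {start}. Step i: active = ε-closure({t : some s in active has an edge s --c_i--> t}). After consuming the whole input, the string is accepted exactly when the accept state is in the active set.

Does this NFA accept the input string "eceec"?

start: ε-closure({0}) = {0,1,2,4,6}
'e' @ 1: {1,2,3,4,5,6}  [accepting]
'c' @ 2: {1,2,3,4,6,7}  [accepting]
'e' @ 3: {1,2,3,4,5,6}  [accepting]
'e' @ 4: {1,2,3,4,5,6}  [accepting]
'c' @ 5: {1,2,3,4,6,7}  [accepting]
after full input: {1,2,3,4,6,7}  (accept=1 in)

Answer: ACCEPT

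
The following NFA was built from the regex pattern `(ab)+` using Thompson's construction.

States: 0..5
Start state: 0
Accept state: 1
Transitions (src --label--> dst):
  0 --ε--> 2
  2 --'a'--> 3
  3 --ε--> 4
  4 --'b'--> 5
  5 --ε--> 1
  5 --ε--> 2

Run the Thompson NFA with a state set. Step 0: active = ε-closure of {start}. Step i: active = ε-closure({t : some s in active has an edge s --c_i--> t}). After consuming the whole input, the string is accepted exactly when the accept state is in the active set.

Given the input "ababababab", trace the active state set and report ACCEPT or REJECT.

initial (ε-close {0}): {0,2}
'a' @ 1: {3,4}
'b' @ 2: {1,2,5}  [accepting]
'a' @ 3: {3,4}
'b' @ 4: {1,2,5}  [accepting]
'a' @ 5: {3,4}
'b' @ 6: {1,2,5}  [accepting]
'a' @ 7: {3,4}
'b' @ 8: {1,2,5}  [accepting]
'a' @ 9: {3,4}
'b' @ 10: {1,2,5}  [accepting]
after full input: {1,2,5}  (accept=1 in)

Answer: ACCEPT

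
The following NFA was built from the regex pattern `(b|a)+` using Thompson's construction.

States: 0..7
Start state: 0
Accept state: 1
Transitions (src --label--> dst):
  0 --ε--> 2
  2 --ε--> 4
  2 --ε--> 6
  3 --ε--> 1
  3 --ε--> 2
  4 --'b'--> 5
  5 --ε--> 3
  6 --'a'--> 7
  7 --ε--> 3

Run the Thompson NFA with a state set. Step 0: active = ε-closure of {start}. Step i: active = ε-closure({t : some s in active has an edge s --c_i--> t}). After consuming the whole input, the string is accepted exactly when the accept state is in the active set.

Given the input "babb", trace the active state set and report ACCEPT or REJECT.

initial (ε-close {0}): {0,2,4,6}
'b' @ 1: {1,2,3,4,5,6}  [accepting]
'a' @ 2: {1,2,3,4,6,7}  [accepting]
'b' @ 3: {1,2,3,4,5,6}  [accepting]
'b' @ 4: {1,2,3,4,5,6}  [accepting]
final: {1,2,3,4,5,6}; accept 1 in set

Answer: ACCEPT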